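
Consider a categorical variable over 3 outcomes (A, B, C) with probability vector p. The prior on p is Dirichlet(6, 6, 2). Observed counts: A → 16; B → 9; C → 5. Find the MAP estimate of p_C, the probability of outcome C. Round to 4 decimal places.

The posterior is Dirichlet(αᵢ + nᵢ) = Dirichlet(22, 15, 7).
For a Dirichlet(a₁,…,a_K) with all aᵢ > 1, the mode has j-th component (aⱼ − 1)/(Σaᵢ − K).
Here Σaᵢ = 44 and K = 3, so p_C = (7 − 1)/(44 − 3) = 6/41 ≈ 0.1463.

MAP estimate of p_C = 0.1463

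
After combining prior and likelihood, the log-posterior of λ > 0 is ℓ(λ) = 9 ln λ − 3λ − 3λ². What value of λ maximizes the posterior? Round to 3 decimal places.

ℓ'(λ) = 9/λ − 3 − 6λ. Setting this to zero and multiplying by λ: 6λ² + 3λ − 9 = 0.
λ = (−3 + √(3² + 4·6·9)) / (2·6) = (−3 + √225) / 12 = (−3 + 15)/12 = 1.
ℓ''(λ) = −9/λ² − 6 < 0, confirming a maximum.

λ̂_MAP = 1.000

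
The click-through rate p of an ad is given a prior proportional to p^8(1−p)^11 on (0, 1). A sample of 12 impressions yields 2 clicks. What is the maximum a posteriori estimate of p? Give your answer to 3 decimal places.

The prior density ∝ p^8(1−p)^11 is the kernel of Beta(9, 12).
Data: 2 successes in 12 trials. The binomial likelihood contributes p^2(1−p)^10, so the posterior is Beta(9+2, 12+10) = Beta(11, 22).
For Beta(a, b) with a, b > 1 the mode is (a−1)/(a+b−2) = 10/31 ≈ 0.323.

p̂_MAP = 0.323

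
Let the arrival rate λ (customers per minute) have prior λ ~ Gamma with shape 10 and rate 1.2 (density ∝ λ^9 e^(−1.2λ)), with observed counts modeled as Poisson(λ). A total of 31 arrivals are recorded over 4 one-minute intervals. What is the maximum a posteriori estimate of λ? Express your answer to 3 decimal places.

λ̂_MAP = 7.692

Σxᵢ = 31, n = 4.
Posterior ∝ λ^9e^(−1.2λ) · λ^31e^(−4λ) = λ^40e^(−5.2λ), i.e. Gamma(shape=41, rate=5.2).
The mode of a Gamma(a, b) with a ≥ 1 (shape–rate) is (a−1)/b = 40/5.2 ≈ 7.692.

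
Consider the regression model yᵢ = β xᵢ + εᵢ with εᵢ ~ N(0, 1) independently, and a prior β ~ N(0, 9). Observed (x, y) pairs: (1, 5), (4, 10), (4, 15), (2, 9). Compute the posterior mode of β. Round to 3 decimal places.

log p(β | y) = −Σ(yᵢ − βxᵢ)²/(2·1) − β²/(2·9) + const.
Setting the derivative to zero: Σxᵢ(yᵢ − βxᵢ)/1 − β/9 = 0, so β = Σxᵢyᵢ / (Σxᵢ² + σ²/τ²).
Σxᵢyᵢ = 1·5 + 4·10 + 4·15 + 2·9 = 123; Σxᵢ² = 37; σ²/τ² = 1/9.
β̂_MAP = 123 / (37 + 1/9) = 123/(334/9) = 1107/334 ≈ 3.314.

β̂_MAP = 3.314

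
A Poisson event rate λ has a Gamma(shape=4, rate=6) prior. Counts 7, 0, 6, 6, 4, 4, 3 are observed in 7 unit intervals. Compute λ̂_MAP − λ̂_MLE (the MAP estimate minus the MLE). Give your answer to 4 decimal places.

Σxᵢ = 30. Posterior is Gamma(34, 13); MAP = (34−1)/13 = 33/13 ≈ 2.53846.
MLE = x̄ = 30/7 ≈ 4.28571.
Difference = 33/13 − 30/7 = -159/91 ≈ -1.7473.

MAP − MLE = -1.7473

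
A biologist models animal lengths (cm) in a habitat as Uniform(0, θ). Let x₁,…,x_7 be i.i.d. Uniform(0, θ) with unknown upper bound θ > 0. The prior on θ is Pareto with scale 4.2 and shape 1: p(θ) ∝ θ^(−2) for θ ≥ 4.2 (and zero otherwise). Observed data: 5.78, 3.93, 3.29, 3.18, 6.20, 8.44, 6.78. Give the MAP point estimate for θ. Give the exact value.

The Uniform(0, θ) likelihood is θ^(−n) for θ ≥ max(xᵢ), zero otherwise. Here max(xᵢ) = 8.44.
Posterior ∝ θ^(−2) · θ^(−7) = θ^(−9) on θ ≥ max(4.2, 8.44) = 8.44.
This density is strictly decreasing in θ, so the posterior mode lies at the lower boundary of the support.

θ̂_MAP = 8.44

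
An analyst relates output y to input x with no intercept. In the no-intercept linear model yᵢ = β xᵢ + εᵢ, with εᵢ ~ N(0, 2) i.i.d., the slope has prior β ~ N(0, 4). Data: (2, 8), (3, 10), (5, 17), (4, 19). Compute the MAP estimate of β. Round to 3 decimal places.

log p(β | y) = −Σ(yᵢ − βxᵢ)²/(2·2) − β²/(2·4) + const.
Setting the derivative to zero: Σxᵢ(yᵢ − βxᵢ)/2 − β/4 = 0, so β = Σxᵢyᵢ / (Σxᵢ² + σ²/τ²).
Σxᵢyᵢ = 2·8 + 3·10 + 5·17 + 4·19 = 207; Σxᵢ² = 54; σ²/τ² = 0.5.
β̂_MAP = 207 / (54 + 0.5) = 207/54.5 ≈ 3.798.

β̂_MAP = 3.798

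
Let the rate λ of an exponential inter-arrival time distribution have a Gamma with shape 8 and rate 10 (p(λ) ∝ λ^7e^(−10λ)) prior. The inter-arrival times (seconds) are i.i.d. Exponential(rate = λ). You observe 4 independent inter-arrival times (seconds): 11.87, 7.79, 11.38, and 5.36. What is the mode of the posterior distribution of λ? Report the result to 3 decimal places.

λ̂_MAP = 0.237

The Exponential(rate=λ) likelihood is ∝ λ^n e^(−λΣtᵢ). Here n = 4 and Σtᵢ = 11.87 + 7.79 + 11.38 + 5.36 = 36.40.
Posterior ∝ λ^7e^(−10λ) · λ^4e^(−36.40λ) = λ^11e^(−46.40λ), i.e. Gamma(12, 46.40).
Mode = (a−1)/b = 11/46.40 ≈ 0.237.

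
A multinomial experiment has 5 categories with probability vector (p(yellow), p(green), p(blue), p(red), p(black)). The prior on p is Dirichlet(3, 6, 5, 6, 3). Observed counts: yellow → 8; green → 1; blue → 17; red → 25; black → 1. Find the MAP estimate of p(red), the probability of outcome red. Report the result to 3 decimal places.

The posterior is Dirichlet(αᵢ + nᵢ) = Dirichlet(11, 7, 22, 31, 4).
For a Dirichlet(a₁,…,a_K) with all aᵢ > 1, the mode has j-th component (aⱼ − 1)/(Σaᵢ − K).
Here Σaᵢ = 75 and K = 5, so p(red) = (31 − 1)/(75 − 5) = 30/70 ≈ 0.429.

MAP estimate of p(red) = 0.429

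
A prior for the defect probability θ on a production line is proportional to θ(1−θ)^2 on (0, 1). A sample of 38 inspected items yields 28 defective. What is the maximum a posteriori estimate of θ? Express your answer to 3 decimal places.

θ̂_MAP = 0.707

The prior density ∝ θ(1−θ)^2 is the kernel of Beta(2, 3).
Data: 28 successes in 38 trials. The binomial likelihood contributes θ^28(1−θ)^10, so the posterior is Beta(2+28, 3+10) = Beta(30, 13).
For Beta(a, b) with a, b > 1 the mode is (a−1)/(a+b−2) = 29/41 ≈ 0.707.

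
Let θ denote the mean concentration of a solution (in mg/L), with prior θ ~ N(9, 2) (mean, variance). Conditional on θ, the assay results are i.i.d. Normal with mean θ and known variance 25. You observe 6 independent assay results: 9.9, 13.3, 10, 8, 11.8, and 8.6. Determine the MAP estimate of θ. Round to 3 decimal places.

n = 6; x̄ = (9.9 + 13.3 + 10 + 8 + 11.8 + 8.6)/6 = 61.6/6 = 154/15 ≈ 10.2667.
For a Normal prior and Normal likelihood with known variance, the posterior is Normal; its mode equals its mean, the precision-weighted average.
Prior precision 1/σ₀² = 1/2 = 0.5; data precision n/σ² = 6/25 = 0.24.
θ̂ = (0.5·9 + 0.24·(154/15)) / (0.5 + 0.24) = 6.964/0.74 = 1741/185 ≈ 9.411.

θ̂_MAP = 9.411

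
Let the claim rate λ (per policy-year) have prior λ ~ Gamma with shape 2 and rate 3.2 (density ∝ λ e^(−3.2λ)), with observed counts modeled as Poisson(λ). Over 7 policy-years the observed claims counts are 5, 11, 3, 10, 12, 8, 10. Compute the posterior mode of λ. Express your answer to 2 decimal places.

Σxᵢ = 5+11+3+10+12+8+10 = 59, with n = 7.
Posterior ∝ λe^(−3.2λ) · λ^59e^(−7λ) = λ^60e^(−10.2λ), i.e. Gamma(shape=61, rate=10.2).
The mode of a Gamma(a, b) with a ≥ 1 (shape–rate) is (a−1)/b = 60/10.2 ≈ 5.88.

λ̂_MAP = 5.88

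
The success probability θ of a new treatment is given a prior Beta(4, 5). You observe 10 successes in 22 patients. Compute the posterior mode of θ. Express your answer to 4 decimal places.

θ̂_MAP = 0.4483

Prior: Beta(4, 5).
Data: 10 successes in 22 trials. The binomial likelihood contributes θ^10(1−θ)^12, so the posterior is Beta(4+10, 5+12) = Beta(14, 17).
For Beta(a, b) with a, b > 1 the mode is (a−1)/(a+b−2) = 13/29 ≈ 0.4483.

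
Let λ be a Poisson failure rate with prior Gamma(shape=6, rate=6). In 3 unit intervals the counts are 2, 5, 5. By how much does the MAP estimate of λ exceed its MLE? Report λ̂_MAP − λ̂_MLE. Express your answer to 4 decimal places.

MAP − MLE = -2.1111

Σxᵢ = 12. Posterior is Gamma(18, 9); MAP = (18−1)/9 = 17/9 ≈ 1.88889.
MLE = x̄ = 12/3 ≈ 4.00000.
Difference = 17/9 − 12/3 = -19/9 ≈ -2.1111.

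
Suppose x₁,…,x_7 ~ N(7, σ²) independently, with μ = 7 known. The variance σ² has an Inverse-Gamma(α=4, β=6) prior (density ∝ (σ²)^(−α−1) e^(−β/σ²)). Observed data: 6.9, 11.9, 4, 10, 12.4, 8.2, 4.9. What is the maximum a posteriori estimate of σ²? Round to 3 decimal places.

σ̂²_MAP = 5.237

Sum of squared deviations about the known mean: SS = (6.9−7)² + (11.9−7)² + (4−7)² + (10−7)² + (12.4−7)² + (8.2−7)² + (4.9−7)² = 77.03.
The Normal likelihood contributes (σ²)^(−n/2) exp(−SS/(2σ²)), so the posterior is Inverse-Gamma(α + n/2, β + SS/2) = Inverse-Gamma(7.5, 44.515).
The mode of Inverse-Gamma(a, b) is b/(a+1) = 44.515/8.5 ≈ 5.237.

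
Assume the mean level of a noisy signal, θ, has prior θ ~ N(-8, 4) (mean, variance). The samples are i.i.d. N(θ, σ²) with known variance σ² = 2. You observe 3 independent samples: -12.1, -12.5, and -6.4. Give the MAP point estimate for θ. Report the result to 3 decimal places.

n = 3; x̄ = ((-12.1) + (-12.5) + (-6.4))/3 = -31/3 = -31/3 ≈ -10.3333.
For a Normal prior and Normal likelihood with known variance, the posterior is Normal; its mode equals its mean, the precision-weighted average.
Prior precision 1/σ₀² = 1/4 = 0.25; data precision n/σ² = 3/2 = 1.5.
θ̂ = (0.25·(-8) + 1.5·(-31/3)) / (0.25 + 1.5) = (-17.5)/1.75 = -10.000.

θ̂_MAP = -10.000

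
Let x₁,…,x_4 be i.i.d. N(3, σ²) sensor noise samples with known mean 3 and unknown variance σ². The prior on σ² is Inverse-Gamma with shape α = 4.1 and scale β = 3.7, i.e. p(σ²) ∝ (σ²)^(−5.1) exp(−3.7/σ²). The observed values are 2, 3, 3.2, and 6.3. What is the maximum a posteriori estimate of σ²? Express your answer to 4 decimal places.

σ̂²_MAP = 1.3613

Sum of squared deviations about the known mean: SS = (2−3)² + (3−3)² + (3.2−3)² + (6.3−3)² = 11.93.
The Normal likelihood contributes (σ²)^(−n/2) exp(−SS/(2σ²)), so the posterior is Inverse-Gamma(α + n/2, β + SS/2) = Inverse-Gamma(6.1, 9.665).
The mode of Inverse-Gamma(a, b) is b/(a+1) = 9.665/7.1 ≈ 1.3613.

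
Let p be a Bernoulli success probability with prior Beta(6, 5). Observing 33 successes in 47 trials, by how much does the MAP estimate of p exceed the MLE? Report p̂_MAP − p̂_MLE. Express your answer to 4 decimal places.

MAP − MLE = -0.0236

Posterior is Beta(39, 19); MAP = (39−1)/(58−2) = 38/56 ≈ 0.67857.
MLE ignores the prior: p̂_MLE = k/n = 33/47 ≈ 0.70213.
Difference = 38/56 − 33/47 = -31/1316 ≈ -0.0236.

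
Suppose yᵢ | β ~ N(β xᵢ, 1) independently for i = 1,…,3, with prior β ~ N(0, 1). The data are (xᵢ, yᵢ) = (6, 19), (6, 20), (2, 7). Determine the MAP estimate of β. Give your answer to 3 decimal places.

β̂_MAP = 3.221

log p(β | y) = −Σ(yᵢ − βxᵢ)²/(2·1) − β²/(2·1) + const.
Setting the derivative to zero: Σxᵢ(yᵢ − βxᵢ)/1 − β/1 = 0, so β = Σxᵢyᵢ / (Σxᵢ² + σ²/τ²).
Σxᵢyᵢ = 6·19 + 6·20 + 2·7 = 248; Σxᵢ² = 76; σ²/τ² = 1.
β̂_MAP = 248 / (76 + 1) = 248/77 ≈ 3.221.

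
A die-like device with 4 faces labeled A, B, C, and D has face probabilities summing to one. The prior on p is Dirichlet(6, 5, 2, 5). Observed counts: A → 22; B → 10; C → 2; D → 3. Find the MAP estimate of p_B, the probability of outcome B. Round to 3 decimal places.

MAP estimate of p_B = 0.275

The posterior is Dirichlet(αᵢ + nᵢ) = Dirichlet(28, 15, 4, 8).
For a Dirichlet(a₁,…,a_K) with all aᵢ > 1, the mode has j-th component (aⱼ − 1)/(Σaᵢ − K).
Here Σaᵢ = 55 and K = 4, so p_B = (15 − 1)/(55 − 4) = 14/51 ≈ 0.275.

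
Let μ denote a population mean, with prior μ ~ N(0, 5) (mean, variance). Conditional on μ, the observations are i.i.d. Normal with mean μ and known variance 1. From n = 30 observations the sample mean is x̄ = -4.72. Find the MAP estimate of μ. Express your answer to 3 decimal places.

μ̂_MAP = -4.689

n = 30, x̄ = -4.72.
For a Normal prior and Normal likelihood with known variance, the posterior is Normal; its mode equals its mean, the precision-weighted average.
Prior precision 1/σ₀² = 1/5 = 0.2; data precision n/σ² = 30/1 = 30.
μ̂ = (0.2·0 + 30·(-4.72)) / (0.2 + 30) = (-141.6)/30.2 = -708/151 ≈ -4.689.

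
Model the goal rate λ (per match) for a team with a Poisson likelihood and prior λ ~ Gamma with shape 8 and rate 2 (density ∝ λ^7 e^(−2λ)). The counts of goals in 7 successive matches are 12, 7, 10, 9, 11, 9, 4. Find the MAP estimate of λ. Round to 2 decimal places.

λ̂_MAP = 7.67

Σxᵢ = 12+7+10+9+11+9+4 = 62, with n = 7.
Posterior ∝ λ^7e^(−2λ) · λ^62e^(−7λ) = λ^69e^(−9λ), i.e. Gamma(shape=70, rate=9).
The mode of a Gamma(a, b) with a ≥ 1 (shape–rate) is (a−1)/b = 69/9 ≈ 7.67.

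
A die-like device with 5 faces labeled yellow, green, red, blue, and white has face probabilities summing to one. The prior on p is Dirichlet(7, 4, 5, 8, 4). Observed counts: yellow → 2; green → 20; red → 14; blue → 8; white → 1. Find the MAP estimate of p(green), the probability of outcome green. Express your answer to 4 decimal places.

The posterior is Dirichlet(αᵢ + nᵢ) = Dirichlet(9, 24, 19, 16, 5).
For a Dirichlet(a₁,…,a_K) with all aᵢ > 1, the mode has j-th component (aⱼ − 1)/(Σaᵢ − K).
Here Σaᵢ = 73 and K = 5, so p(green) = (24 − 1)/(73 − 5) = 23/68 ≈ 0.3382.

MAP estimate of p(green) = 0.3382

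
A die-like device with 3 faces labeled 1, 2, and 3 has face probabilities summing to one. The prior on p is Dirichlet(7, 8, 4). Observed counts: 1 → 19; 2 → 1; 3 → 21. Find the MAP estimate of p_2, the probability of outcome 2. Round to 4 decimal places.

The posterior is Dirichlet(αᵢ + nᵢ) = Dirichlet(26, 9, 25).
For a Dirichlet(a₁,…,a_K) with all aᵢ > 1, the mode has j-th component (aⱼ − 1)/(Σaᵢ − K).
Here Σaᵢ = 60 and K = 3, so p_2 = (9 − 1)/(60 − 3) = 8/57 ≈ 0.1404.

MAP estimate: 0.1404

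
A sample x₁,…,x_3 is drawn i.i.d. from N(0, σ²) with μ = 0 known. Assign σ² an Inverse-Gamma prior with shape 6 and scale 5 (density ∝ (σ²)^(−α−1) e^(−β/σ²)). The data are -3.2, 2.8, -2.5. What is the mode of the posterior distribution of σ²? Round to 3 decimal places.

Sum of squared deviations about the known mean: SS = (-3.2−0)² + (2.8−0)² + (-2.5−0)² = 24.33.
The Normal likelihood contributes (σ²)^(−n/2) exp(−SS/(2σ²)), so the posterior is Inverse-Gamma(α + n/2, β + SS/2) = Inverse-Gamma(7.5, 17.165).
The mode of Inverse-Gamma(a, b) is b/(a+1) = 17.165/8.5 ≈ 2.019.

σ̂²_MAP = 2.019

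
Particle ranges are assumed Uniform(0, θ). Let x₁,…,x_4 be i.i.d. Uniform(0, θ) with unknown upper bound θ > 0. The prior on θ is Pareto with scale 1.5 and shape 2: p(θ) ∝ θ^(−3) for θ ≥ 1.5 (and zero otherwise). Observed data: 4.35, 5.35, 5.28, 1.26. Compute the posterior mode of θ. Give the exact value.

θ̂_MAP = 5.35

The Uniform(0, θ) likelihood is θ^(−n) for θ ≥ max(xᵢ), zero otherwise. Here max(xᵢ) = 5.35.
Posterior ∝ θ^(−3) · θ^(−4) = θ^(−7) on θ ≥ max(1.5, 5.35) = 5.35.
This density is strictly decreasing in θ, so the posterior mode lies at the lower boundary of the support.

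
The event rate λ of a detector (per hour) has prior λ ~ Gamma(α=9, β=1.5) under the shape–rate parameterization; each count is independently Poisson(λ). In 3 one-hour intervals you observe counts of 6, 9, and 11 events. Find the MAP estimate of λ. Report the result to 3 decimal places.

Σxᵢ = 6+9+11 = 26, with n = 3.
Posterior ∝ λ^8e^(−1.5λ) · λ^26e^(−3λ) = λ^34e^(−4.5λ), i.e. Gamma(shape=35, rate=4.5).
The mode of a Gamma(a, b) with a ≥ 1 (shape–rate) is (a−1)/b = 34/4.5 ≈ 7.556.

λ̂_MAP = 7.556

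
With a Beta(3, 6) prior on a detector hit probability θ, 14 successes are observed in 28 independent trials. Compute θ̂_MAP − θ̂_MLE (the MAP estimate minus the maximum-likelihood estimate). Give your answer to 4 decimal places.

MAP − MLE = -0.0429

Posterior is Beta(17, 20); MAP = (17−1)/(37−2) = 16/35 ≈ 0.45714.
MLE ignores the prior: θ̂_MLE = k/n = 14/28 ≈ 0.50000.
Difference = 16/35 − 14/28 = -3/70 ≈ -0.0429.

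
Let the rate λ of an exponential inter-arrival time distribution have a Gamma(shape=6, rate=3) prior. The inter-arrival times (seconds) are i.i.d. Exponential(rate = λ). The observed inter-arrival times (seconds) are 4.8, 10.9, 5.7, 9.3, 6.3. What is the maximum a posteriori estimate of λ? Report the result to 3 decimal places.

λ̂_MAP = 0.250

The Exponential(rate=λ) likelihood is ∝ λ^n e^(−λΣtᵢ). Here n = 5 and Σtᵢ = 4.8 + 10.9 + 5.7 + 9.3 + 6.3 = 37.
Posterior ∝ λ^5e^(−3λ) · λ^5e^(−37λ) = λ^10e^(−40λ), i.e. Gamma(11, 40).
Mode = (a−1)/b = 10/40 ≈ 0.250.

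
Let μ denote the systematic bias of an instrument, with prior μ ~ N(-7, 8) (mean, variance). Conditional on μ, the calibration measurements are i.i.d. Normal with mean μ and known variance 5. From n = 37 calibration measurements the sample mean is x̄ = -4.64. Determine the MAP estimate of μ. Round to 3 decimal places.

n = 37, x̄ = -4.64.
For a Normal prior and Normal likelihood with known variance, the posterior is Normal; its mode equals its mean, the precision-weighted average.
Prior precision 1/σ₀² = 1/8 = 0.125; data precision n/σ² = 37/5 = 7.4.
μ̂ = (0.125·(-7) + 7.4·(-4.64)) / (0.125 + 7.4) = (-35.211)/7.525 = -35211/7525 ≈ -4.679.

μ̂_MAP = -4.679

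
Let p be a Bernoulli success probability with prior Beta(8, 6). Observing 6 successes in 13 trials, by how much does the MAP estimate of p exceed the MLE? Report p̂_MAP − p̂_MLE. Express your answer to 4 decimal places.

MAP − MLE = 0.0585

Posterior is Beta(14, 13); MAP = (14−1)/(27−2) = 13/25 ≈ 0.52000.
MLE ignores the prior: p̂_MLE = k/n = 6/13 ≈ 0.46154.
Difference = 13/25 − 6/13 = 19/325 ≈ 0.0585.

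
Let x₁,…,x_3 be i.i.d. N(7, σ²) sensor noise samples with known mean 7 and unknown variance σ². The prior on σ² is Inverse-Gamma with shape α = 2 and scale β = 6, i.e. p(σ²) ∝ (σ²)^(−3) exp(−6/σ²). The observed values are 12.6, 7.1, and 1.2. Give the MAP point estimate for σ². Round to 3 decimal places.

Sum of squared deviations about the known mean: SS = (12.6−7)² + (7.1−7)² + (1.2−7)² = 65.01.
The Normal likelihood contributes (σ²)^(−n/2) exp(−SS/(2σ²)), so the posterior is Inverse-Gamma(α + n/2, β + SS/2) = Inverse-Gamma(3.5, 38.505).
The mode of Inverse-Gamma(a, b) is b/(a+1) = 38.505/4.5 ≈ 8.557.

σ̂²_MAP = 8.557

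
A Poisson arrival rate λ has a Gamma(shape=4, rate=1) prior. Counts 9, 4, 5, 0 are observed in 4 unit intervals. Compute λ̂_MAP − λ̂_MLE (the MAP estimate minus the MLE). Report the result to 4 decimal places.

Σxᵢ = 18. Posterior is Gamma(22, 5); MAP = (22−1)/5 = 21/5 ≈ 4.20000.
MLE = x̄ = 18/4 ≈ 4.50000.
Difference = 21/5 − 18/4 = -3/10 ≈ -0.3000.

MAP − MLE = -0.3000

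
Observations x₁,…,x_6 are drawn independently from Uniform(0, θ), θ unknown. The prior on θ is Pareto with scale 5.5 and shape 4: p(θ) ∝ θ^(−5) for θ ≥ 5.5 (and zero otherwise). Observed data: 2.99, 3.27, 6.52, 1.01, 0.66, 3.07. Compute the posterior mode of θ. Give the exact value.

The Uniform(0, θ) likelihood is θ^(−n) for θ ≥ max(xᵢ), zero otherwise. Here max(xᵢ) = 6.52.
Posterior ∝ θ^(−5) · θ^(−6) = θ^(−11) on θ ≥ max(5.5, 6.52) = 6.52.
This density is strictly decreasing in θ, so the posterior mode lies at the lower boundary of the support.

θ̂_MAP = 6.52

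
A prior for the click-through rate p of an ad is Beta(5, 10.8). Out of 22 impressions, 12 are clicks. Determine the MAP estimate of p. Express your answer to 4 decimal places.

Prior: Beta(5, 10.8).
Data: 12 successes in 22 trials. The binomial likelihood contributes p^12(1−p)^10, so the posterior is Beta(5+12, 10.8+10) = Beta(17, 20.8).
For Beta(a, b) with a, b > 1 the mode is (a−1)/(a+b−2) = 16/35.8 ≈ 0.4469.

p̂_MAP = 0.4469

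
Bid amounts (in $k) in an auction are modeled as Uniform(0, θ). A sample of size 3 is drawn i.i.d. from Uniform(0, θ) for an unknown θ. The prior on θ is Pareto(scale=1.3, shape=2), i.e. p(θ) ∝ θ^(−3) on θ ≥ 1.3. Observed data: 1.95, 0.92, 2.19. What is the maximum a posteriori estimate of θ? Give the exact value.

The Uniform(0, θ) likelihood is θ^(−n) for θ ≥ max(xᵢ), zero otherwise. Here max(xᵢ) = 2.19.
Posterior ∝ θ^(−3) · θ^(−3) = θ^(−6) on θ ≥ max(1.3, 2.19) = 2.19.
This density is strictly decreasing in θ, so the posterior mode lies at the lower boundary of the support.

θ̂_MAP = 2.19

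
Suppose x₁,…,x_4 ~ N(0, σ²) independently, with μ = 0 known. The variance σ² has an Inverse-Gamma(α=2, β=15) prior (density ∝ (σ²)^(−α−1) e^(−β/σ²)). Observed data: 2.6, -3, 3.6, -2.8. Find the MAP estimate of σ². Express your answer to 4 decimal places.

Sum of squared deviations about the known mean: SS = (2.6−0)² + (-3−0)² + (3.6−0)² + (-2.8−0)² = 36.56.
The Normal likelihood contributes (σ²)^(−n/2) exp(−SS/(2σ²)), so the posterior is Inverse-Gamma(α + n/2, β + SS/2) = Inverse-Gamma(4, 33.28).
The mode of Inverse-Gamma(a, b) is b/(a+1) = 33.28/5 ≈ 6.6560.

σ̂²_MAP = 6.6560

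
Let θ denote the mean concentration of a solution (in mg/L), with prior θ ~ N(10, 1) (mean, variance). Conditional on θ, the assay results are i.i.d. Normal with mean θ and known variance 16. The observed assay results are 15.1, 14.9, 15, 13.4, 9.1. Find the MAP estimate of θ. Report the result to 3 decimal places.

n = 5; x̄ = (15.1 + 14.9 + 15 + 13.4 + 9.1)/5 = 67.5/5 = 13.5.
For a Normal prior and Normal likelihood with known variance, the posterior is Normal; its mode equals its mean, the precision-weighted average.
Prior precision 1/σ₀² = 1/1 = 1; data precision n/σ² = 5/16 = 0.3125.
θ̂ = (1·10 + 0.3125·13.5) / (1 + 0.3125) = 14.21875/1.3125 = 65/6 ≈ 10.833.

θ̂_MAP = 10.833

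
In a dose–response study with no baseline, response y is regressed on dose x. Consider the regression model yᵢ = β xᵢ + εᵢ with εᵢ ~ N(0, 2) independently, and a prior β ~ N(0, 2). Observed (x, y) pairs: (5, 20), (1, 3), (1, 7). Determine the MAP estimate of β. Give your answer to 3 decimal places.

β̂_MAP = 3.929

log p(β | y) = −Σ(yᵢ − βxᵢ)²/(2·2) − β²/(2·2) + const.
Setting the derivative to zero: Σxᵢ(yᵢ − βxᵢ)/2 − β/2 = 0, so β = Σxᵢyᵢ / (Σxᵢ² + σ²/τ²).
Σxᵢyᵢ = 5·20 + 1·3 + 1·7 = 110; Σxᵢ² = 27; σ²/τ² = 1.
β̂_MAP = 110 / (27 + 1) = 110/28 ≈ 3.929.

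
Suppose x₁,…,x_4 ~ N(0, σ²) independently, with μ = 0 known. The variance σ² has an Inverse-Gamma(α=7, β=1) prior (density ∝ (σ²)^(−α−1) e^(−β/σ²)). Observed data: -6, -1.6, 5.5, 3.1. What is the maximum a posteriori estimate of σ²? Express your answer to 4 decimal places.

σ̂²_MAP = 4.0210

Sum of squared deviations about the known mean: SS = (-6−0)² + (-1.6−0)² + (5.5−0)² + (3.1−0)² = 78.42.
The Normal likelihood contributes (σ²)^(−n/2) exp(−SS/(2σ²)), so the posterior is Inverse-Gamma(α + n/2, β + SS/2) = Inverse-Gamma(9, 40.21).
The mode of Inverse-Gamma(a, b) is b/(a+1) = 40.21/10 ≈ 4.0210.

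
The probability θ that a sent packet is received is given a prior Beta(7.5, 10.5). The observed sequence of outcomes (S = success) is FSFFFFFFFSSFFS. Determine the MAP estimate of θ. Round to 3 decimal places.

θ̂_MAP = 0.350

Prior: Beta(7.5, 10.5).
Data: 4 successes in 14 trials (from the sequence). The binomial likelihood contributes θ^4(1−θ)^10, so the posterior is Beta(7.5+4, 10.5+10) = Beta(11.5, 20.5).
For Beta(a, b) with a, b > 1 the mode is (a−1)/(a+b−2) = 10.5/30 ≈ 0.350.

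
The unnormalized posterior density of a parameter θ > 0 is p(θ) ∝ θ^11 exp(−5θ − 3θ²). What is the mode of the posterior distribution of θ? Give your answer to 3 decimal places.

ℓ'(θ) = 11/θ − 5 − 6θ. Setting this to zero and multiplying by θ: 6θ² + 5θ − 11 = 0.
θ = (−5 + √(5² + 4·6·11)) / (2·6) = (−5 + √289) / 12 = (−5 + 17)/12 = 1.
ℓ''(θ) = −11/θ² − 6 < 0, confirming a maximum.

θ̂_MAP = 1.000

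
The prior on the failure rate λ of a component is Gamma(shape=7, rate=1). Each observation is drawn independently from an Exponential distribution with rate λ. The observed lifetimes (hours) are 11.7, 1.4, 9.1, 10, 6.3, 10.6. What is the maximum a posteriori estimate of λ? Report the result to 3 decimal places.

λ̂_MAP = 0.240

The Exponential(rate=λ) likelihood is ∝ λ^n e^(−λΣtᵢ). Here n = 6 and Σtᵢ = 11.7 + 1.4 + 9.1 + 10 + 6.3 + 10.6 = 49.1.
Posterior ∝ λ^6e^(−1λ) · λ^6e^(−49.1λ) = λ^12e^(−50.1λ), i.e. Gamma(13, 50.1).
Mode = (a−1)/b = 12/50.1 ≈ 0.240.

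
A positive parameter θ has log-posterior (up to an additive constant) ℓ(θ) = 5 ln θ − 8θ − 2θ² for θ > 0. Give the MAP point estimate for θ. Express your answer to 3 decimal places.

ℓ'(θ) = 5/θ − 8 − 4θ. Setting this to zero and multiplying by θ: 4θ² + 8θ − 5 = 0.
θ = (−8 + √(8² + 4·4·5)) / (2·4) = (−8 + √144) / 8 = (−8 + 12)/8 = 1/2.
ℓ''(θ) = −5/θ² − 4 < 0, confirming a maximum.

θ̂_MAP = 0.500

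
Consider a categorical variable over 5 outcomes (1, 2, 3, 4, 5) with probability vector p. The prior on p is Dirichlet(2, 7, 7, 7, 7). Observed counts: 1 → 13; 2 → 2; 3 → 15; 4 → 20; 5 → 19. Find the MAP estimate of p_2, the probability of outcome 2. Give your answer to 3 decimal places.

MAP estimate: 0.085

The posterior is Dirichlet(αᵢ + nᵢ) = Dirichlet(15, 9, 22, 27, 26).
For a Dirichlet(a₁,…,a_K) with all aᵢ > 1, the mode has j-th component (aⱼ − 1)/(Σaᵢ − K).
Here Σaᵢ = 99 and K = 5, so p_2 = (9 − 1)/(99 − 5) = 8/94 ≈ 0.085.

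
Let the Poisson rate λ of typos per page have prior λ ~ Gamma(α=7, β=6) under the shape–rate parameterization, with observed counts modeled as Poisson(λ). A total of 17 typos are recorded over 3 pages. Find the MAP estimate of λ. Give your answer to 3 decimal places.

Σxᵢ = 17, n = 3.
Posterior ∝ λ^6e^(−6λ) · λ^17e^(−3λ) = λ^23e^(−9λ), i.e. Gamma(shape=24, rate=9).
The mode of a Gamma(a, b) with a ≥ 1 (shape–rate) is (a−1)/b = 23/9 ≈ 2.556.

λ̂_MAP = 2.556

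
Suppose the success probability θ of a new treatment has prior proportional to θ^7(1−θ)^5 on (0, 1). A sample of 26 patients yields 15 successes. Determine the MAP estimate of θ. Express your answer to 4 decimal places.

θ̂_MAP = 0.5789

The prior density ∝ θ^7(1−θ)^5 is the kernel of Beta(8, 6).
Data: 15 successes in 26 trials. The binomial likelihood contributes θ^15(1−θ)^11, so the posterior is Beta(8+15, 6+11) = Beta(23, 17).
For Beta(a, b) with a, b > 1 the mode is (a−1)/(a+b−2) = 22/38 ≈ 0.5789.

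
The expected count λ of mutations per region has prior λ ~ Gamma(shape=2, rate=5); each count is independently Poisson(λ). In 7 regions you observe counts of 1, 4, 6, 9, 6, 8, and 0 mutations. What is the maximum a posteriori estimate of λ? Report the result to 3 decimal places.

λ̂_MAP = 2.917

Σxᵢ = 1+4+6+9+6+8+0 = 34, with n = 7.
Posterior ∝ λe^(−5λ) · λ^34e^(−7λ) = λ^35e^(−12λ), i.e. Gamma(shape=36, rate=12).
The mode of a Gamma(a, b) with a ≥ 1 (shape–rate) is (a−1)/b = 35/12 ≈ 2.917.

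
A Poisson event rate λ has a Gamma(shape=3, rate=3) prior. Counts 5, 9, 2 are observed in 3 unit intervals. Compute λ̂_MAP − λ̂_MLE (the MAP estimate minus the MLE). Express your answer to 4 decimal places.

Σxᵢ = 16. Posterior is Gamma(19, 6); MAP = (19−1)/6 = 18/6 ≈ 3.00000.
MLE = x̄ = 16/3 ≈ 5.33333.
Difference = 18/6 − 16/3 = -7/3 ≈ -2.3333.

MAP − MLE = -2.3333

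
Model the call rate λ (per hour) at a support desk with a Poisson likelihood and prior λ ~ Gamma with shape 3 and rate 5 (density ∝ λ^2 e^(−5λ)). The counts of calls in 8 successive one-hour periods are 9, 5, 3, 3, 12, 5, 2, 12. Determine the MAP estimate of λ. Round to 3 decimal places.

Σxᵢ = 9+5+3+3+12+5+2+12 = 51, with n = 8.
Posterior ∝ λ^2e^(−5λ) · λ^51e^(−8λ) = λ^53e^(−13λ), i.e. Gamma(shape=54, rate=13).
The mode of a Gamma(a, b) with a ≥ 1 (shape–rate) is (a−1)/b = 53/13 ≈ 4.077.

λ̂_MAP = 4.077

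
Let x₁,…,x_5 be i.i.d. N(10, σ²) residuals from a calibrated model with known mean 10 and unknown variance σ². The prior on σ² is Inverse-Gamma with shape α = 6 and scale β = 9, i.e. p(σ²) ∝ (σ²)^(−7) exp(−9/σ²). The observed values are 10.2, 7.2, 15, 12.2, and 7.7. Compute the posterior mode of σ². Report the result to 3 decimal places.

Sum of squared deviations about the known mean: SS = (10.2−10)² + (7.2−10)² + (15−10)² + (12.2−10)² + (7.7−10)² = 43.01.
The Normal likelihood contributes (σ²)^(−n/2) exp(−SS/(2σ²)), so the posterior is Inverse-Gamma(α + n/2, β + SS/2) = Inverse-Gamma(8.5, 30.505).
The mode of Inverse-Gamma(a, b) is b/(a+1) = 30.505/9.5 ≈ 3.211.

σ̂²_MAP = 3.211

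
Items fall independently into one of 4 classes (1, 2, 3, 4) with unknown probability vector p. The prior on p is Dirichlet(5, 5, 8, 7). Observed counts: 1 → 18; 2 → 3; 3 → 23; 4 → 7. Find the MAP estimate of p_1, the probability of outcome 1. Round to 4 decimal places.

The posterior is Dirichlet(αᵢ + nᵢ) = Dirichlet(23, 8, 31, 14).
For a Dirichlet(a₁,…,a_K) with all aᵢ > 1, the mode has j-th component (aⱼ − 1)/(Σaᵢ − K).
Here Σaᵢ = 76 and K = 4, so p_1 = (23 − 1)/(76 − 4) = 22/72 ≈ 0.3056.

MAP estimate: 0.3056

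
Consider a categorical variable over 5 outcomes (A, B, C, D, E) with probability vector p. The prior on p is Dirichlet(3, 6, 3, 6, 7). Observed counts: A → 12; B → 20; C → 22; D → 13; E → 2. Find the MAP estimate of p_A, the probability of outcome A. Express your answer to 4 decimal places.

The posterior is Dirichlet(αᵢ + nᵢ) = Dirichlet(15, 26, 25, 19, 9).
For a Dirichlet(a₁,…,a_K) with all aᵢ > 1, the mode has j-th component (aⱼ − 1)/(Σaᵢ − K).
Here Σaᵢ = 94 and K = 5, so p_A = (15 − 1)/(94 − 5) = 14/89 ≈ 0.1573.

MAP estimate of p_A = 0.1573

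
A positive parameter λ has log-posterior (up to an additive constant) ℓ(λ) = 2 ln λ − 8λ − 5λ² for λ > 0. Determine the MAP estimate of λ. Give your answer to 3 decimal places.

ℓ'(λ) = 2/λ − 8 − 10λ. Setting this to zero and multiplying by λ: 10λ² + 8λ − 2 = 0.
λ = (−8 + √(8² + 4·10·2)) / (2·10) = (−8 + √144) / 20 = (−8 + 12)/20 = 1/5.
ℓ''(λ) = −2/λ² − 10 < 0, confirming a maximum.

λ̂_MAP = 0.200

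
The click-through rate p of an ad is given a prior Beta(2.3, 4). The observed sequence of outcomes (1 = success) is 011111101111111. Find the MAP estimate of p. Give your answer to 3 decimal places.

Prior: Beta(2.3, 4).
Data: 13 successes in 15 trials (from the sequence). The binomial likelihood contributes p^13(1−p)^2, so the posterior is Beta(2.3+13, 4+2) = Beta(15.3, 6).
For Beta(a, b) with a, b > 1 the mode is (a−1)/(a+b−2) = 14.3/19.3 ≈ 0.741.

p̂_MAP = 0.741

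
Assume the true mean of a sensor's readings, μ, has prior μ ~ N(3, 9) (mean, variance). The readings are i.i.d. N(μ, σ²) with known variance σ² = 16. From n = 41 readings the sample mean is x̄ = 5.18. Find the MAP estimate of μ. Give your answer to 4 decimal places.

n = 41, x̄ = 5.18.
For a Normal prior and Normal likelihood with known variance, the posterior is Normal; its mode equals its mean, the precision-weighted average.
Prior precision 1/σ₀² = 1/9; data precision n/σ² = 41/16 = 2.5625.
μ̂ = ((1/9)·3 + 2.5625·5.18) / (1/9 + 2.5625) = (32657/2400)/(385/144) = 97971/19250 ≈ 5.0894.

μ̂_MAP = 5.0894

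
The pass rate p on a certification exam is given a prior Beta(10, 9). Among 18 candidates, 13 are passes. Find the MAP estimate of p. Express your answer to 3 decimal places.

p̂_MAP = 0.629

Prior: Beta(10, 9).
Data: 13 successes in 18 trials. The binomial likelihood contributes p^13(1−p)^5, so the posterior is Beta(10+13, 9+5) = Beta(23, 14).
For Beta(a, b) with a, b > 1 the mode is (a−1)/(a+b−2) = 22/35 ≈ 0.629.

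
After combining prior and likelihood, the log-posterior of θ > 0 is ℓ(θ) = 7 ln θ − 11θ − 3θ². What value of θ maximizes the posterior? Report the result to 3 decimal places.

ℓ'(θ) = 7/θ − 11 − 6θ. Setting this to zero and multiplying by θ: 6θ² + 11θ − 7 = 0.
θ = (−11 + √(11² + 4·6·7)) / (2·6) = (−11 + √289) / 12 = (−11 + 17)/12 = 1/2.
ℓ''(θ) = −7/θ² − 6 < 0, confirming a maximum.

θ̂_MAP = 0.500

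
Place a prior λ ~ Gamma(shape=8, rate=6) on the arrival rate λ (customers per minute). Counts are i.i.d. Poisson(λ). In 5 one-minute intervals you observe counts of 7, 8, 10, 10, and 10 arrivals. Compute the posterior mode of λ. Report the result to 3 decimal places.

Σxᵢ = 7+8+10+10+10 = 45, with n = 5.
Posterior ∝ λ^7e^(−6λ) · λ^45e^(−5λ) = λ^52e^(−11λ), i.e. Gamma(shape=53, rate=11).
The mode of a Gamma(a, b) with a ≥ 1 (shape–rate) is (a−1)/b = 52/11 ≈ 4.727.

λ̂_MAP = 4.727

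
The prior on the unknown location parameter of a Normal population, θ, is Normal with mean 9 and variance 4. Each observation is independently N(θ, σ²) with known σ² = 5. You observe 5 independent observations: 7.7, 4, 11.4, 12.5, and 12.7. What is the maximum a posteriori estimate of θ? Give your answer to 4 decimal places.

n = 5; x̄ = (7.7 + 4 + 11.4 + 12.5 + 12.7)/5 = 48.3/5 = 9.66.
For a Normal prior and Normal likelihood with known variance, the posterior is Normal; its mode equals its mean, the precision-weighted average.
Prior precision 1/σ₀² = 1/4 = 0.25; data precision n/σ² = 5/5 = 1.
θ̂ = (0.25·9 + 1·9.66) / (0.25 + 1) = 11.91/1.25 = 9.5280.

θ̂_MAP = 9.5280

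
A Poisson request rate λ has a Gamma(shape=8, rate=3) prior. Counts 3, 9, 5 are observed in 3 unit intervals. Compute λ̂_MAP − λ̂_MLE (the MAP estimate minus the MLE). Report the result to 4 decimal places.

MAP − MLE = -1.6667

Σxᵢ = 17. Posterior is Gamma(25, 6); MAP = (25−1)/6 = 24/6 ≈ 4.00000.
MLE = x̄ = 17/3 ≈ 5.66667.
Difference = 24/6 − 17/3 = -5/3 ≈ -1.6667.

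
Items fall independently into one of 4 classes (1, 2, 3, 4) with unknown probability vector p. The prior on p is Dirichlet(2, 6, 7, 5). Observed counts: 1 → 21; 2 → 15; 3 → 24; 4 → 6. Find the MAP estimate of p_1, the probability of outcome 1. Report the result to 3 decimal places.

MAP estimate: 0.268

The posterior is Dirichlet(αᵢ + nᵢ) = Dirichlet(23, 21, 31, 11).
For a Dirichlet(a₁,…,a_K) with all aᵢ > 1, the mode has j-th component (aⱼ − 1)/(Σaᵢ − K).
Here Σaᵢ = 86 and K = 4, so p_1 = (23 − 1)/(86 − 4) = 22/82 ≈ 0.268.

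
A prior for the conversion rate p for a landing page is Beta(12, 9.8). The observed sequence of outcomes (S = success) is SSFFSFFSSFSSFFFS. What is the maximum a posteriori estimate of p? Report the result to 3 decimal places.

p̂_MAP = 0.531

Prior: Beta(12, 9.8).
Data: 8 successes in 16 trials (from the sequence). The binomial likelihood contributes p^8(1−p)^8, so the posterior is Beta(12+8, 9.8+8) = Beta(20, 17.8).
For Beta(a, b) with a, b > 1 the mode is (a−1)/(a+b−2) = 19/35.8 ≈ 0.531.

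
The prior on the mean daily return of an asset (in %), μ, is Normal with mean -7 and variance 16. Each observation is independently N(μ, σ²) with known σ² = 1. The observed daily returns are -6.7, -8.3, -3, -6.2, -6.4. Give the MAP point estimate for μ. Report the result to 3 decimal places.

n = 5; x̄ = ((-6.7) + (-8.3) + (-3) + (-6.2) + (-6.4))/5 = -30.6/5 = -6.12.
For a Normal prior and Normal likelihood with known variance, the posterior is Normal; its mode equals its mean, the precision-weighted average.
Prior precision 1/σ₀² = 1/16 = 0.0625; data precision n/σ² = 5/1 = 5.
μ̂ = (0.0625·(-7) + 5·(-6.12)) / (0.0625 + 5) = (-31.0375)/5.0625 = -2483/405 ≈ -6.131.

μ̂_MAP = -6.131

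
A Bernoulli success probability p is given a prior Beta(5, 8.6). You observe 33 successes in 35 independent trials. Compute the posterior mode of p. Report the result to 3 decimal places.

p̂_MAP = 0.794

Prior: Beta(5, 8.6).
Data: 33 successes in 35 trials. The binomial likelihood contributes p^33(1−p)^2, so the posterior is Beta(5+33, 8.6+2) = Beta(38, 10.6).
For Beta(a, b) with a, b > 1 the mode is (a−1)/(a+b−2) = 37/46.6 ≈ 0.794.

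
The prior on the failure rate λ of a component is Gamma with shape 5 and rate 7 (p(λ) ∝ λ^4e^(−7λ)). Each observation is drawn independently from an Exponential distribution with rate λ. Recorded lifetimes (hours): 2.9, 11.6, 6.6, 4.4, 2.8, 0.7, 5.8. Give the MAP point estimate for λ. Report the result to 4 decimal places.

λ̂_MAP = 0.2632

The Exponential(rate=λ) likelihood is ∝ λ^n e^(−λΣtᵢ). Here n = 7 and Σtᵢ = 2.9 + 11.6 + 6.6 + 4.4 + 2.8 + 0.7 + 5.8 = 34.8.
Posterior ∝ λ^4e^(−7λ) · λ^7e^(−34.8λ) = λ^11e^(−41.8λ), i.e. Gamma(12, 41.8).
Mode = (a−1)/b = 11/41.8 ≈ 0.2632.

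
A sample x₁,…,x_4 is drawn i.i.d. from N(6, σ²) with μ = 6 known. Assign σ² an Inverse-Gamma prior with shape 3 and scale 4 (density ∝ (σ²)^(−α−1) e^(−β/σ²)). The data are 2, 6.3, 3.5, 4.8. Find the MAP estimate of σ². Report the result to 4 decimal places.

σ̂²_MAP = 2.6483

Sum of squared deviations about the known mean: SS = (2−6)² + (6.3−6)² + (3.5−6)² + (4.8−6)² = 23.78.
The Normal likelihood contributes (σ²)^(−n/2) exp(−SS/(2σ²)), so the posterior is Inverse-Gamma(α + n/2, β + SS/2) = Inverse-Gamma(5, 15.89).
The mode of Inverse-Gamma(a, b) is b/(a+1) = 15.89/6 ≈ 2.6483.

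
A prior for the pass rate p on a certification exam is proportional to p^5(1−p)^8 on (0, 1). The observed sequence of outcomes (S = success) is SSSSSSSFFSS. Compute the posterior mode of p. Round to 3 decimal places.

p̂_MAP = 0.583

The prior density ∝ p^5(1−p)^8 is the kernel of Beta(6, 9).
Data: 9 successes in 11 trials (from the sequence). The binomial likelihood contributes p^9(1−p)^2, so the posterior is Beta(6+9, 9+2) = Beta(15, 11).
For Beta(a, b) with a, b > 1 the mode is (a−1)/(a+b−2) = 14/24 ≈ 0.583.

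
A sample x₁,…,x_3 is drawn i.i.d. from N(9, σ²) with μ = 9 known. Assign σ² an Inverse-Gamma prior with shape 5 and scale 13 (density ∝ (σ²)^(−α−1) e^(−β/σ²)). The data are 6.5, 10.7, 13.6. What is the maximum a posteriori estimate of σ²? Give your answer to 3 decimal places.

Sum of squared deviations about the known mean: SS = (6.5−9)² + (10.7−9)² + (13.6−9)² = 30.3.
The Normal likelihood contributes (σ²)^(−n/2) exp(−SS/(2σ²)), so the posterior is Inverse-Gamma(α + n/2, β + SS/2) = Inverse-Gamma(6.5, 28.15).
The mode of Inverse-Gamma(a, b) is b/(a+1) = 28.15/7.5 ≈ 3.753.

σ̂²_MAP = 3.753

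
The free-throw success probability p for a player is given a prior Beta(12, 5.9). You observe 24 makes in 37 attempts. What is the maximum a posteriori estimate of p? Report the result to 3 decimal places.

p̂_MAP = 0.662

Prior: Beta(12, 5.9).
Data: 24 successes in 37 trials. The binomial likelihood contributes p^24(1−p)^13, so the posterior is Beta(12+24, 5.9+13) = Beta(36, 18.9).
For Beta(a, b) with a, b > 1 the mode is (a−1)/(a+b−2) = 35/52.9 ≈ 0.662.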